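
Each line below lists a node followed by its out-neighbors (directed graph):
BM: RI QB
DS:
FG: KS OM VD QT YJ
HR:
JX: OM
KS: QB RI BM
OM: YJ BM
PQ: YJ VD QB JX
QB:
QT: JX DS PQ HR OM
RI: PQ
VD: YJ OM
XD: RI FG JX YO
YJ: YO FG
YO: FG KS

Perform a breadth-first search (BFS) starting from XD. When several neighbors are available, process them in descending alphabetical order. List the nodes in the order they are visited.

Visit XD; enqueue YO, RI, JX, FG → queue [YO, RI, JX, FG]
Visit YO; enqueue KS → queue [RI, JX, FG, KS]
Visit RI; enqueue PQ → queue [JX, FG, KS, PQ]
Visit JX; enqueue OM → queue [FG, KS, PQ, OM]
Visit FG; enqueue YJ, VD, QT → queue [KS, PQ, OM, YJ, VD, QT]
Visit KS; enqueue QB, BM → queue [PQ, OM, YJ, VD, QT, QB, BM]
Visit PQ → queue [OM, YJ, VD, QT, QB, BM]
Visit OM → queue [YJ, VD, QT, QB, BM]
Visit YJ → queue [VD, QT, QB, BM]
Visit VD → queue [QT, QB, BM]
Visit QT; enqueue HR, DS → queue [QB, BM, HR, DS]
Visit QB → queue [BM, HR, DS]
Visit BM → queue [HR, DS]
Visit HR → queue [DS]
Visit DS → queue []

XD -> YO -> RI -> JX -> FG -> KS -> PQ -> OM -> YJ -> VD -> QT -> QB -> BM -> HR -> DS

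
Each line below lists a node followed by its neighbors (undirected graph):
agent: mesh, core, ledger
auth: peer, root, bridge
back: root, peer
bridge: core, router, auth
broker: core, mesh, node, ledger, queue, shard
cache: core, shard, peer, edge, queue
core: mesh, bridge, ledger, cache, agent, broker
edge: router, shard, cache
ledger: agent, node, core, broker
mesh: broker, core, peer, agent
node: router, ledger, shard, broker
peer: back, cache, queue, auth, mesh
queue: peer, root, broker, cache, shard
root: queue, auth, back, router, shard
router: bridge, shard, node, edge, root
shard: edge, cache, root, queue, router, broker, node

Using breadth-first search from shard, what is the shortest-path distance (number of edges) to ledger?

2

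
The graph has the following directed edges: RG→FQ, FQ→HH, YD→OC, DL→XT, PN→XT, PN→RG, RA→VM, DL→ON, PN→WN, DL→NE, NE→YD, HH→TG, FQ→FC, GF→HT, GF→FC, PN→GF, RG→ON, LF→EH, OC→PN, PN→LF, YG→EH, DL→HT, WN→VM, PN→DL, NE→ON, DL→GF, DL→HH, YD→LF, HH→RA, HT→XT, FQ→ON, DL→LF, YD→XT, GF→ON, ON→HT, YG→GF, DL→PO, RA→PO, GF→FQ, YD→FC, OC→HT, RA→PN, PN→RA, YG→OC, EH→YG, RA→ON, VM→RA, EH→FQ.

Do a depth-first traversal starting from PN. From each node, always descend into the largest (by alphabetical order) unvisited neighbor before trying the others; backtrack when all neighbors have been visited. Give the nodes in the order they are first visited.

Visit PN
PN → XT
PN → WN
WN → VM
VM → RA
RA → PO
RA → ON
ON → HT
PN → RG
RG → FQ
FQ → HH
HH → TG
FQ → FC
PN → LF
LF → EH
EH → YG
YG → OC
YG → GF
PN → DL
DL → NE
NE → YD

PN → XT → WN → VM → RA → PO → ON → HT → RG → FQ → HH → TG → FC → LF → EH → YG → OC → GF → DL → NE → YD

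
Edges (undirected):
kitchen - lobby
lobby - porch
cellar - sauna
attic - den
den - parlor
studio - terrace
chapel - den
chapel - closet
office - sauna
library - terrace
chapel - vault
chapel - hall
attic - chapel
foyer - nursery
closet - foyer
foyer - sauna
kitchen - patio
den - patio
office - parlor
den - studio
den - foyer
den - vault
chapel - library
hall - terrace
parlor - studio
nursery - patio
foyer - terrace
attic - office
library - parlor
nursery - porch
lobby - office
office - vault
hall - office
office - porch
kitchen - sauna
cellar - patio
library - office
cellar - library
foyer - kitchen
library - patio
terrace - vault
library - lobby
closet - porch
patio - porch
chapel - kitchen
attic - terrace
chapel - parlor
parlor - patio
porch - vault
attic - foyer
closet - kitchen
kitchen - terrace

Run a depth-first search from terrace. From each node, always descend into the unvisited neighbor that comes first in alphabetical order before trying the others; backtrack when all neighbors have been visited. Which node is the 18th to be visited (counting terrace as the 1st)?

Visit terrace
terrace → attic
attic → chapel
chapel → closet
closet → foyer
foyer → den
den → parlor
parlor → library
library → cellar
cellar → patio
patio → kitchen
kitchen → lobby
lobby → office
office → hall
office → porch
porch → nursery
porch → vault
office → sauna
parlor → studio

Visit order: terrace, attic, chapel, closet, foyer, den, parlor, library, cellar, patio, kitchen, lobby, office, hall, porch, nursery, vault, sauna, studio

sauna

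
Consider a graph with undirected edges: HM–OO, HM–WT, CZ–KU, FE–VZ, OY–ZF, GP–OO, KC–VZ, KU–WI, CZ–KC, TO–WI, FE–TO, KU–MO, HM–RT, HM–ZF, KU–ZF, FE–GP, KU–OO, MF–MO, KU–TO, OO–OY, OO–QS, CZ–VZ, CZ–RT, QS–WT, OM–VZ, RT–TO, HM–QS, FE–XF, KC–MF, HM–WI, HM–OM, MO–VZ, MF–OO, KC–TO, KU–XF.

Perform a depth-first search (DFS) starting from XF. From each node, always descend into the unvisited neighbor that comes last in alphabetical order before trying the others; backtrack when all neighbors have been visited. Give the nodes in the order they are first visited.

Visit XF
XF → KU
KU → ZF
ZF → OY
OY → OO
OO → QS
QS → WT
WT → HM
HM → WI
WI → TO
TO → RT
RT → CZ
CZ → VZ
VZ → OM
VZ → MO
MO → MF
MF → KC
VZ → FE
FE → GP

XF -> KU -> ZF -> OY -> OO -> QS -> WT -> HM -> WI -> TO -> RT -> CZ -> VZ -> OM -> MO -> MF -> KC -> FE -> GP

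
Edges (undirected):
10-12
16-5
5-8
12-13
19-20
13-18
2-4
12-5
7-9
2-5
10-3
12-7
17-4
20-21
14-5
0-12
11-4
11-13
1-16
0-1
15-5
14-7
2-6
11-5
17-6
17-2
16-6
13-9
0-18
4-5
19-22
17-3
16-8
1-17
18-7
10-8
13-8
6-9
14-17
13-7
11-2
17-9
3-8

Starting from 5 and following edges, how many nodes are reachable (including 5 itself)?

BFS from 5 visits: 5, 2, 4, 8, 11, 12, 14, 15, 16, 6, 17, 3, 10, 13, 0, 7, 1, 9, 18
Reachable nodes: 19 of 23 total.

19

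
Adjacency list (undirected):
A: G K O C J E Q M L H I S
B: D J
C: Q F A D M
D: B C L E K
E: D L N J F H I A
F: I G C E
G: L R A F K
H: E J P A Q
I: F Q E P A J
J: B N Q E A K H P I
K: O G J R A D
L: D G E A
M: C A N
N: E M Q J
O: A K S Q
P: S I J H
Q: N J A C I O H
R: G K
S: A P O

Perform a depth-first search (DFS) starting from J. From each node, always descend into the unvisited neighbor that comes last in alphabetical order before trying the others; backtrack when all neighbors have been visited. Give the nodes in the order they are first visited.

Visit J
J → Q
Q → O
O → S
S → P
P → I
I → F
F → G
G → R
R → K
K → D
D → L
L → E
E → N
N → M
M → C
C → A
A → H
D → B

J Q O S P I F G R K D L E N M C A H B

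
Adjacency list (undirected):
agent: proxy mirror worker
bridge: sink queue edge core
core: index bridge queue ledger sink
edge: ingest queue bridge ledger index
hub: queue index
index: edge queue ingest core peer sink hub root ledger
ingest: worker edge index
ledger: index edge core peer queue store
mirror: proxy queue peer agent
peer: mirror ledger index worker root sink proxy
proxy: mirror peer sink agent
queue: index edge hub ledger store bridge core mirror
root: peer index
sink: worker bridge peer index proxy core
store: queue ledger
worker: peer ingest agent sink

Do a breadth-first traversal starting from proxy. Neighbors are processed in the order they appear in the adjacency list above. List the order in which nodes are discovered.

proxy -> mirror -> peer -> sink -> agent -> queue -> ledger -> index -> worker -> root -> bridge -> core -> edge -> hub -> store -> ingest

Visit proxy; enqueue mirror, peer, sink, agent → queue [mirror, peer, sink, agent]
Visit mirror; enqueue queue → queue [peer, sink, agent, queue]
Visit peer; enqueue ledger, index, worker, root → queue [sink, agent, queue, ledger, index, worker, root]
Visit sink; enqueue bridge, core → queue [agent, queue, ledger, index, worker, root, bridge, core]
Visit agent → queue [queue, ledger, index, worker, root, bridge, core]
Visit queue; enqueue edge, hub, store → queue [ledger, index, worker, root, bridge, core, edge, hub, store]
Visit ledger → queue [index, worker, root, bridge, core, edge, hub, store]
Visit index; enqueue ingest → queue [worker, root, bridge, core, edge, hub, store, ingest]
Visit worker → queue [root, bridge, core, edge, hub, store, ingest]
Visit root → queue [bridge, core, edge, hub, store, ingest]
Visit bridge → queue [core, edge, hub, store, ingest]
Visit core → queue [edge, hub, store, ingest]
Visit edge → queue [hub, store, ingest]
Visit hub → queue [store, ingest]
Visit store → queue [ingest]
Visit ingest → queue []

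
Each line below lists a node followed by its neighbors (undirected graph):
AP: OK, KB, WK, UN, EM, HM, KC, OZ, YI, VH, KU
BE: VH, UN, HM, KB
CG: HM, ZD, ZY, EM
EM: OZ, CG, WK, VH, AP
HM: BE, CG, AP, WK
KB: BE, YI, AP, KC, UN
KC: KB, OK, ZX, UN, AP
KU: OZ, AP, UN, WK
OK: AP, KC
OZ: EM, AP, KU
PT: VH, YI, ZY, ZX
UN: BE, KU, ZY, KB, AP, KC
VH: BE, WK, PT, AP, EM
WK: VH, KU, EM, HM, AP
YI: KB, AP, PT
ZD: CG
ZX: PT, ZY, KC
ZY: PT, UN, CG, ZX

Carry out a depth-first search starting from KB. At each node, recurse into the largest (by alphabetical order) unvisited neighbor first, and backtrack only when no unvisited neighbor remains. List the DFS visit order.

KB YI PT ZY ZX KC UN KU WK VH EM OZ AP OK HM CG ZD BE

Visit KB
KB → YI
YI → PT
PT → ZY
ZY → ZX
ZX → KC
KC → UN
UN → KU
KU → WK
WK → VH
VH → EM
EM → OZ
OZ → AP
AP → OK
AP → HM
HM → CG
CG → ZD
HM → BE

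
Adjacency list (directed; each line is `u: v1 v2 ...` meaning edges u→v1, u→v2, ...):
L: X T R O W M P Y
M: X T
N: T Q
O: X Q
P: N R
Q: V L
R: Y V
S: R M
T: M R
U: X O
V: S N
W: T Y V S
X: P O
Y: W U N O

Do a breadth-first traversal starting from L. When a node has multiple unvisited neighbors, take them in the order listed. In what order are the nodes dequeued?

Visit L; enqueue X, T, R, O, W, M, P, Y → queue [X, T, R, O, W, M, P, Y]
Visit X → queue [T, R, O, W, M, P, Y]
Visit T → queue [R, O, W, M, P, Y]
Visit R; enqueue V → queue [O, W, M, P, Y, V]
Visit O; enqueue Q → queue [W, M, P, Y, V, Q]
Visit W; enqueue S → queue [M, P, Y, V, Q, S]
Visit M → queue [P, Y, V, Q, S]
Visit P; enqueue N → queue [Y, V, Q, S, N]
Visit Y; enqueue U → queue [V, Q, S, N, U]
Visit V → queue [Q, S, N, U]
Visit Q → queue [S, N, U]
Visit S → queue [N, U]
Visit N → queue [U]
Visit U → queue []

L -> X -> T -> R -> O -> W -> M -> P -> Y -> V -> Q -> S -> N -> U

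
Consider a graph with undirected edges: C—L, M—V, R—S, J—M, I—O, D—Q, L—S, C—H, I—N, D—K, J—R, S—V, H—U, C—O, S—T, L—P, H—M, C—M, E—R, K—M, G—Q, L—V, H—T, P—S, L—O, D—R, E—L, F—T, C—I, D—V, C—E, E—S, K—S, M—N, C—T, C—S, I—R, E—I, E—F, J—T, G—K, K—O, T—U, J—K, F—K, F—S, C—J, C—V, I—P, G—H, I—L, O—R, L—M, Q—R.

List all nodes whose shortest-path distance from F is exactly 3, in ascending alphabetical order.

Level 0: F
Level 1: E, K, S, T
Level 2: C, D, G, H, I, J, L, M, O, P, R, U, V
Level 3: N, Q

N, Q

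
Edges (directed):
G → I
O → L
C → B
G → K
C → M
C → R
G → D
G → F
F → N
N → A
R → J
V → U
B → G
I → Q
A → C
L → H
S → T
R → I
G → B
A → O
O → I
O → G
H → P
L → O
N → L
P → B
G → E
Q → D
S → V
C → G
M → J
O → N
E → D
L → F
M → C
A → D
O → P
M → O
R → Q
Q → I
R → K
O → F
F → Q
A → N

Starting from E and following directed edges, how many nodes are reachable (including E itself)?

BFS from E visits: E, D
Reachable nodes: 2 of 22 total.

2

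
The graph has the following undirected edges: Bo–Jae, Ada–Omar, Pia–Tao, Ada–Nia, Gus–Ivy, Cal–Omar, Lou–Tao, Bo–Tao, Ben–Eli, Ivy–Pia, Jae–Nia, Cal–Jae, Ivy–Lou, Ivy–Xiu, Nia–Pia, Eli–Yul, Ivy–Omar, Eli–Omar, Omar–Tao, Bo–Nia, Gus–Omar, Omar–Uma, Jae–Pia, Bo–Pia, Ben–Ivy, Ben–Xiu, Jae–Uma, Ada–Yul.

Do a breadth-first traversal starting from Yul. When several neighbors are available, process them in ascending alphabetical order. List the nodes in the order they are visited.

Visit Yul; enqueue Ada, Eli → queue [Ada, Eli]
Visit Ada; enqueue Nia, Omar → queue [Eli, Nia, Omar]
Visit Eli; enqueue Ben → queue [Nia, Omar, Ben]
Visit Nia; enqueue Bo, Jae, Pia → queue [Omar, Ben, Bo, Jae, Pia]
Visit Omar; enqueue Cal, Gus, Ivy, Tao, Uma → queue [Ben, Bo, Jae, Pia, Cal, Gus, Ivy, Tao, Uma]
Visit Ben; enqueue Xiu → queue [Bo, Jae, Pia, Cal, Gus, Ivy, Tao, Uma, Xiu]
Visit Bo → queue [Jae, Pia, Cal, Gus, Ivy, Tao, Uma, Xiu]
Visit Jae → queue [Pia, Cal, Gus, Ivy, Tao, Uma, Xiu]
Visit Pia → queue [Cal, Gus, Ivy, Tao, Uma, Xiu]
Visit Cal → queue [Gus, Ivy, Tao, Uma, Xiu]
Visit Gus → queue [Ivy, Tao, Uma, Xiu]
Visit Ivy; enqueue Lou → queue [Tao, Uma, Xiu, Lou]
Visit Tao → queue [Uma, Xiu, Lou]
Visit Uma → queue [Xiu, Lou]
Visit Xiu → queue [Lou]
Visit Lou → queue []

Yul Ada Eli Nia Omar Ben Bo Jae Pia Cal Gus Ivy Tao Uma Xiu Lou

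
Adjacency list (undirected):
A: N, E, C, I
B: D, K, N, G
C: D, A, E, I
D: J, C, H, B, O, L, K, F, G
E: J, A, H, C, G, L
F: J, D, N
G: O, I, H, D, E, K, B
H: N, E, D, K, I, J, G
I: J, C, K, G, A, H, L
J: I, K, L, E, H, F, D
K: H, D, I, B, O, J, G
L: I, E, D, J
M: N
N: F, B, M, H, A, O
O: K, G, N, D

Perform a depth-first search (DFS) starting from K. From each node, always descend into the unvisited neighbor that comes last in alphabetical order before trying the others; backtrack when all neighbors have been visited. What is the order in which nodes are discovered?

K, O, N, M, H, J, L, I, G, E, C, D, F, B, A

Visit K
K → O
O → N
N → M
N → H
H → J
J → L
L → I
I → G
G → E
E → C
C → D
D → F
D → B
C → A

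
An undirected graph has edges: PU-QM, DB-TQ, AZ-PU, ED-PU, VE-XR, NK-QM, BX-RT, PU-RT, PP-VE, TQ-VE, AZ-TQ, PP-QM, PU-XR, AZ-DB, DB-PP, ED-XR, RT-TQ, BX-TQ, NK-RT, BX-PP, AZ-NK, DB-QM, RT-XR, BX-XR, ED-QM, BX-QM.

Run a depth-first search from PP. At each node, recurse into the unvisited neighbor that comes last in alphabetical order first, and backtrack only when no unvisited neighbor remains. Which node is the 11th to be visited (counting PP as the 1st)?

NK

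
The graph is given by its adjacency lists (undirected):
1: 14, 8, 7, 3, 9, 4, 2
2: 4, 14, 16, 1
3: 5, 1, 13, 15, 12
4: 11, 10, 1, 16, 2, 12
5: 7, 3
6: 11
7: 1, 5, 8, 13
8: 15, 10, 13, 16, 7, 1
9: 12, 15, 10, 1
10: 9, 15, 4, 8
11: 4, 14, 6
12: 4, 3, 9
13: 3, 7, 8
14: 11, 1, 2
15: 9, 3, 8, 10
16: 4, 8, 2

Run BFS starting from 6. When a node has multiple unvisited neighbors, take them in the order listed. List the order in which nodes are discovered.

Visit 6; enqueue 11 → queue [11]
Visit 11; enqueue 4, 14 → queue [4, 14]
Visit 4; enqueue 10, 1, 16, 2, 12 → queue [14, 10, 1, 16, 2, 12]
Visit 14 → queue [10, 1, 16, 2, 12]
Visit 10; enqueue 9, 15, 8 → queue [1, 16, 2, 12, 9, 15, 8]
Visit 1; enqueue 7, 3 → queue [16, 2, 12, 9, 15, 8, 7, 3]
Visit 16 → queue [2, 12, 9, 15, 8, 7, 3]
Visit 2 → queue [12, 9, 15, 8, 7, 3]
Visit 12 → queue [9, 15, 8, 7, 3]
Visit 9 → queue [15, 8, 7, 3]
Visit 15 → queue [8, 7, 3]
Visit 8; enqueue 13 → queue [7, 3, 13]
Visit 7; enqueue 5 → queue [3, 13, 5]
Visit 3 → queue [13, 5]
Visit 13 → queue [5]
Visit 5 → queue []

6, 11, 4, 14, 10, 1, 16, 2, 12, 9, 15, 8, 7, 3, 13, 5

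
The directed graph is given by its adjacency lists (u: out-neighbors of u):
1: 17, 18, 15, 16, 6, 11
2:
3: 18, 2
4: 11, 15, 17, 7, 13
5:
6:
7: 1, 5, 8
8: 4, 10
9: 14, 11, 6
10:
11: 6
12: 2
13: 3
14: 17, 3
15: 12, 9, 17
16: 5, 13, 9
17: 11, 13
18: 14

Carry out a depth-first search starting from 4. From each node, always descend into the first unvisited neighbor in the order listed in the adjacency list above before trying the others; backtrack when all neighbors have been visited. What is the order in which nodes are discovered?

Visit 4
4 → 11
11 → 6
4 → 15
15 → 12
12 → 2
15 → 9
9 → 14
14 → 17
17 → 13
13 → 3
3 → 18
4 → 7
7 → 1
1 → 16
16 → 5
7 → 8
8 → 10

4, 11, 6, 15, 12, 2, 9, 14, 17, 13, 3, 18, 7, 1, 16, 5, 8, 10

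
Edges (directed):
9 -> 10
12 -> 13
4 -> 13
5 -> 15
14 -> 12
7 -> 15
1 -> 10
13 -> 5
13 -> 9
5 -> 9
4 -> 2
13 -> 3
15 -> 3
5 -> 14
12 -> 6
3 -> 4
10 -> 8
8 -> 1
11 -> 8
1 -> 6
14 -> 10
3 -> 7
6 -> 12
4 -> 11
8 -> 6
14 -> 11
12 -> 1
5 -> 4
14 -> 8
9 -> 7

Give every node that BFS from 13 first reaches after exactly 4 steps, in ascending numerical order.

Level 0: 13
Level 1: 3, 5, 9
Level 2: 4, 7, 10, 14, 15
Level 3: 2, 8, 11, 12
Level 4: 1, 6

1, 6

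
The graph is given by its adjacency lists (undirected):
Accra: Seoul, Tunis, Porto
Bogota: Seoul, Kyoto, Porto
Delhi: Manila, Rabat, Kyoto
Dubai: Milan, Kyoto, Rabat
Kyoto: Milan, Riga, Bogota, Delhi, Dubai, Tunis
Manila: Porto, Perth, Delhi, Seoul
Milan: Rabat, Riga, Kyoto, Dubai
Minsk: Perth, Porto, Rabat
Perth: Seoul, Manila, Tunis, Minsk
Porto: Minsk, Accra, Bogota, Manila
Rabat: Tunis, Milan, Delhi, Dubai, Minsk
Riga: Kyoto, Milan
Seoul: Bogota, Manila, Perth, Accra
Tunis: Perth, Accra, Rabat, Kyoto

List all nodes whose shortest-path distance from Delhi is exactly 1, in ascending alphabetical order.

Level 0: Delhi
Level 1: Kyoto, Manila, Rabat
Level 2: Bogota, Dubai, Milan, Minsk, Perth, Porto, Riga, Seoul, Tunis
Level 3: Accra

Kyoto, Manila, Rabat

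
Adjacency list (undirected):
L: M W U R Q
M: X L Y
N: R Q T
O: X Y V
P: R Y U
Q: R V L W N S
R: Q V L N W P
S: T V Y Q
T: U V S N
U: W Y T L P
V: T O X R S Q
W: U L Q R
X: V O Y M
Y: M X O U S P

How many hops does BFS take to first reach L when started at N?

Level 0: N
Level 1: Q, R, T
Level 2: L, P, S, U, V, W
Level 3: M, O, X, Y
L first appears at level 2.

2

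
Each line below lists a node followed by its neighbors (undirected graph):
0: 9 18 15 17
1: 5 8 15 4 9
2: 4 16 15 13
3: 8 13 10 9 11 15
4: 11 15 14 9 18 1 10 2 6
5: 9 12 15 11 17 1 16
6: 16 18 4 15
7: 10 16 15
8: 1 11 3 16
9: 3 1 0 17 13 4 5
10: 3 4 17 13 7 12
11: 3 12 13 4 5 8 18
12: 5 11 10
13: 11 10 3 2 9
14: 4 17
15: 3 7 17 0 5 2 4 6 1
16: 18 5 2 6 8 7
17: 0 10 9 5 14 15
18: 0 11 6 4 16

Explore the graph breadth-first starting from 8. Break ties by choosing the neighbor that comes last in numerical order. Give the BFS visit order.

Visit 8; enqueue 16, 11, 3, 1 → queue [16, 11, 3, 1]
Visit 16; enqueue 18, 7, 6, 5, 2 → queue [11, 3, 1, 18, 7, 6, 5, 2]
Visit 11; enqueue 13, 12, 4 → queue [3, 1, 18, 7, 6, 5, 2, 13, 12, 4]
Visit 3; enqueue 15, 10, 9 → queue [1, 18, 7, 6, 5, 2, 13, 12, 4, 15, 10, 9]
Visit 1 → queue [18, 7, 6, 5, 2, 13, 12, 4, 15, 10, 9]
Visit 18; enqueue 0 → queue [7, 6, 5, 2, 13, 12, 4, 15, 10, 9, 0]
Visit 7 → queue [6, 5, 2, 13, 12, 4, 15, 10, 9, 0]
Visit 6 → queue [5, 2, 13, 12, 4, 15, 10, 9, 0]
Visit 5; enqueue 17 → queue [2, 13, 12, 4, 15, 10, 9, 0, 17]
Visit 2 → queue [13, 12, 4, 15, 10, 9, 0, 17]
Visit 13 → queue [12, 4, 15, 10, 9, 0, 17]
Visit 12 → queue [4, 15, 10, 9, 0, 17]
Visit 4; enqueue 14 → queue [15, 10, 9, 0, 17, 14]
Visit 15 → queue [10, 9, 0, 17, 14]
Visit 10 → queue [9, 0, 17, 14]
Visit 9 → queue [0, 17, 14]
Visit 0 → queue [17, 14]
Visit 17 → queue [14]
Visit 14 → queue []

8 → 16 → 11 → 3 → 1 → 18 → 7 → 6 → 5 → 2 → 13 → 12 → 4 → 15 → 10 → 9 → 0 → 17 → 14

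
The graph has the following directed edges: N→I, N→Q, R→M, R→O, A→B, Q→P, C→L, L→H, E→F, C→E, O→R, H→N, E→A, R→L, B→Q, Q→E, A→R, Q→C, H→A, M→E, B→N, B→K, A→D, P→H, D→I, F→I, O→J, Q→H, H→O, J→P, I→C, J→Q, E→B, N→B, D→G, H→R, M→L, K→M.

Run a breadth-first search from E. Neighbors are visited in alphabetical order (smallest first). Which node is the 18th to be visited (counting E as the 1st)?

Visit E; enqueue A, B, F → queue [A, B, F]
Visit A; enqueue D, R → queue [B, F, D, R]
Visit B; enqueue K, N, Q → queue [F, D, R, K, N, Q]
Visit F; enqueue I → queue [D, R, K, N, Q, I]
Visit D; enqueue G → queue [R, K, N, Q, I, G]
Visit R; enqueue L, M, O → queue [K, N, Q, I, G, L, M, O]
Visit K → queue [N, Q, I, G, L, M, O]
Visit N → queue [Q, I, G, L, M, O]
Visit Q; enqueue C, H, P → queue [I, G, L, M, O, C, H, P]
Visit I → queue [G, L, M, O, C, H, P]
Visit G → queue [L, M, O, C, H, P]
Visit L → queue [M, O, C, H, P]
Visit M → queue [O, C, H, P]
Visit O; enqueue J → queue [C, H, P, J]
Visit C → queue [H, P, J]
Visit H → queue [P, J]
Visit P → queue [J]
Visit J → queue []

Visit order: E, A, B, F, D, R, K, N, Q, I, G, L, M, O, C, H, P, J

J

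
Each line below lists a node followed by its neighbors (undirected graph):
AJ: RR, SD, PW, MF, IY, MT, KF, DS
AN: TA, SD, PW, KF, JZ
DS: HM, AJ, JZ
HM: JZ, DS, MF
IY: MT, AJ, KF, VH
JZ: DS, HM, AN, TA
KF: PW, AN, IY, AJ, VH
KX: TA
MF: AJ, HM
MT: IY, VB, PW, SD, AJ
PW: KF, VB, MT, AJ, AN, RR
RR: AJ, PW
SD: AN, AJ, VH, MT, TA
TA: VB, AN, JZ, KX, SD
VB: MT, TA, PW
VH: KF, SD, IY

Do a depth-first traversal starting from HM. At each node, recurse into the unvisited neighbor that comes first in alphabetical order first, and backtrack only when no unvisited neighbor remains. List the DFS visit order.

HM → DS → AJ → IY → KF → AN → JZ → TA → KX → SD → MT → PW → RR → VB → VH → MF

Visit HM
HM → DS
DS → AJ
AJ → IY
IY → KF
KF → AN
AN → JZ
JZ → TA
TA → KX
TA → SD
SD → MT
MT → PW
PW → RR
PW → VB
SD → VH
AJ → MF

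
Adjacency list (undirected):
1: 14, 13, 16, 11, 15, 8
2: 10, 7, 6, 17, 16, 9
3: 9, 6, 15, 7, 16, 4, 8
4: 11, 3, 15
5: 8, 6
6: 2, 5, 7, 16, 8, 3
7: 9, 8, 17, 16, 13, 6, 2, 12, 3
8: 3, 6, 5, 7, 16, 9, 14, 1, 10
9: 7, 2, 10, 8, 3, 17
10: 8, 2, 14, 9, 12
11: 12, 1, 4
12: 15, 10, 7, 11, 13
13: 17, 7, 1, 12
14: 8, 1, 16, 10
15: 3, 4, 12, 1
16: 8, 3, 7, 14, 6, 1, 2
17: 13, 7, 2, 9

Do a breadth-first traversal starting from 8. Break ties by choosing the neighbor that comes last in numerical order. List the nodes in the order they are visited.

8, 16, 14, 10, 9, 7, 6, 5, 3, 1, 2, 12, 17, 13, 15, 4, 11

Visit 8; enqueue 16, 14, 10, 9, 7, 6, 5, 3, 1 → queue [16, 14, 10, 9, 7, 6, 5, 3, 1]
Visit 16; enqueue 2 → queue [14, 10, 9, 7, 6, 5, 3, 1, 2]
Visit 14 → queue [10, 9, 7, 6, 5, 3, 1, 2]
Visit 10; enqueue 12 → queue [9, 7, 6, 5, 3, 1, 2, 12]
Visit 9; enqueue 17 → queue [7, 6, 5, 3, 1, 2, 12, 17]
Visit 7; enqueue 13 → queue [6, 5, 3, 1, 2, 12, 17, 13]
Visit 6 → queue [5, 3, 1, 2, 12, 17, 13]
Visit 5 → queue [3, 1, 2, 12, 17, 13]
Visit 3; enqueue 15, 4 → queue [1, 2, 12, 17, 13, 15, 4]
Visit 1; enqueue 11 → queue [2, 12, 17, 13, 15, 4, 11]
Visit 2 → queue [12, 17, 13, 15, 4, 11]
Visit 12 → queue [17, 13, 15, 4, 11]
Visit 17 → queue [13, 15, 4, 11]
Visit 13 → queue [15, 4, 11]
Visit 15 → queue [4, 11]
Visit 4 → queue [11]
Visit 11 → queue []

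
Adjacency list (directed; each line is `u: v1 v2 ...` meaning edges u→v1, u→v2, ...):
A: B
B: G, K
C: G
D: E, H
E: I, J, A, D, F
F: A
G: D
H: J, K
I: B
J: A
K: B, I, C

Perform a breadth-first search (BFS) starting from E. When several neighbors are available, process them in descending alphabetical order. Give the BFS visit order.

E -> J -> I -> F -> D -> A -> B -> H -> K -> G -> C

Visit E; enqueue J, I, F, D, A → queue [J, I, F, D, A]
Visit J → queue [I, F, D, A]
Visit I; enqueue B → queue [F, D, A, B]
Visit F → queue [D, A, B]
Visit D; enqueue H → queue [A, B, H]
Visit A → queue [B, H]
Visit B; enqueue K, G → queue [H, K, G]
Visit H → queue [K, G]
Visit K; enqueue C → queue [G, C]
Visit G → queue [C]
Visit C → queue []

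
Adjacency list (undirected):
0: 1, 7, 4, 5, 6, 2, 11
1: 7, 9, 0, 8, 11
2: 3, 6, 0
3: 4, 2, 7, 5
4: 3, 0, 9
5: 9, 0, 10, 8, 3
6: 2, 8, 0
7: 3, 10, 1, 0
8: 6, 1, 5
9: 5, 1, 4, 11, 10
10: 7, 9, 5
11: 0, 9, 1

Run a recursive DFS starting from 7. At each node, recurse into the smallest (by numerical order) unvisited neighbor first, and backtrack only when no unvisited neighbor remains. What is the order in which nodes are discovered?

Visit 7
7 → 0
0 → 1
1 → 8
8 → 5
5 → 3
3 → 2
2 → 6
3 → 4
4 → 9
9 → 10
9 → 11

7 -> 0 -> 1 -> 8 -> 5 -> 3 -> 2 -> 6 -> 4 -> 9 -> 10 -> 11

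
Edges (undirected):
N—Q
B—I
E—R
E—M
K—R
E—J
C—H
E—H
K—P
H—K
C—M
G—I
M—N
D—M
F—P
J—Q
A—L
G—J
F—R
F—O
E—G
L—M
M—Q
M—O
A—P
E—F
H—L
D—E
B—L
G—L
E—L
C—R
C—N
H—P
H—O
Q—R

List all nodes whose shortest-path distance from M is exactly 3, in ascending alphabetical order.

I, K, P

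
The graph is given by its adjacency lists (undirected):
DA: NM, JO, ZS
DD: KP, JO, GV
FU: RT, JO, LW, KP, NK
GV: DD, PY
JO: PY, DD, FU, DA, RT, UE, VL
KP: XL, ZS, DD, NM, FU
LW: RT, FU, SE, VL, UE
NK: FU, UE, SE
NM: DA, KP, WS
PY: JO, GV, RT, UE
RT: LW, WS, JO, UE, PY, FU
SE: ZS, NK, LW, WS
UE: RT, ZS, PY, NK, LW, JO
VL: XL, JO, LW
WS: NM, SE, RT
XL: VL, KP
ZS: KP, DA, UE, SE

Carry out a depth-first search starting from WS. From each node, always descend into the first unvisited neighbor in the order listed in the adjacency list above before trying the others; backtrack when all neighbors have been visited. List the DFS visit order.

WS → NM → DA → JO → PY → GV → DD → KP → XL → VL → LW → RT → UE → ZS → SE → NK → FU

Visit WS
WS → NM
NM → DA
DA → JO
JO → PY
PY → GV
GV → DD
DD → KP
KP → XL
XL → VL
VL → LW
LW → RT
RT → UE
UE → ZS
ZS → SE
SE → NK
NK → FU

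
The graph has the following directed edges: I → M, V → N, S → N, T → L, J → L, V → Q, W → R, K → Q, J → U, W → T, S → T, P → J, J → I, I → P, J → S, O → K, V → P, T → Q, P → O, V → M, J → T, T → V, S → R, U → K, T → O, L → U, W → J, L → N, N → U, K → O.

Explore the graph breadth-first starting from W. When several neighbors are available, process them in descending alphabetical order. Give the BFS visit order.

Visit W; enqueue T, R, J → queue [T, R, J]
Visit T; enqueue V, Q, O, L → queue [R, J, V, Q, O, L]
Visit R → queue [J, V, Q, O, L]
Visit J; enqueue U, S, I → queue [V, Q, O, L, U, S, I]
Visit V; enqueue P, N, M → queue [Q, O, L, U, S, I, P, N, M]
Visit Q → queue [O, L, U, S, I, P, N, M]
Visit O; enqueue K → queue [L, U, S, I, P, N, M, K]
Visit L → queue [U, S, I, P, N, M, K]
Visit U → queue [S, I, P, N, M, K]
Visit S → queue [I, P, N, M, K]
Visit I → queue [P, N, M, K]
Visit P → queue [N, M, K]
Visit N → queue [M, K]
Visit M → queue [K]
Visit K → queue []

W T R J V Q O L U S I P N M K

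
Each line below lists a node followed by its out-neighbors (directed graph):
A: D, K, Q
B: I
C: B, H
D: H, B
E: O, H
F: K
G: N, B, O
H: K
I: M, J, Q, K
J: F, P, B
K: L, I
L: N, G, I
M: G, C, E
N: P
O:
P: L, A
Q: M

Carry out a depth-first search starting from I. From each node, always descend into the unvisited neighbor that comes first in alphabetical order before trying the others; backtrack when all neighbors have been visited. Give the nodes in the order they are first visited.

I, J, B, F, K, L, G, N, P, A, D, H, Q, M, C, E, O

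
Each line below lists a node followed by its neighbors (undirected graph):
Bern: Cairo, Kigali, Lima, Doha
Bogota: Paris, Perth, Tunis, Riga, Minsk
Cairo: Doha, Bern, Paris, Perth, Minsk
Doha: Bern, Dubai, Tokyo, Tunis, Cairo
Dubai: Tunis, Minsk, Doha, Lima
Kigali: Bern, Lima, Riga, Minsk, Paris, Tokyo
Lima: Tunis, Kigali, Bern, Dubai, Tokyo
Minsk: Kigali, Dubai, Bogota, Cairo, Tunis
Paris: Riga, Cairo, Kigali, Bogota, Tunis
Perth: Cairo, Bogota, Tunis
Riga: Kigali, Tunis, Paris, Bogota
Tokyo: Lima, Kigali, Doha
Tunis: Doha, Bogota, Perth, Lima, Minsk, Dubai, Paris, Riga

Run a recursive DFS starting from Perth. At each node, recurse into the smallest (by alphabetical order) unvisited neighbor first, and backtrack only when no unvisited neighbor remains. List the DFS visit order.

Perth -> Bogota -> Minsk -> Cairo -> Bern -> Doha -> Dubai -> Lima -> Kigali -> Paris -> Riga -> Tunis -> Tokyo

Visit Perth
Perth → Bogota
Bogota → Minsk
Minsk → Cairo
Cairo → Bern
Bern → Doha
Doha → Dubai
Dubai → Lima
Lima → Kigali
Kigali → Paris
Paris → Riga
Riga → Tunis
Kigali → Tokyo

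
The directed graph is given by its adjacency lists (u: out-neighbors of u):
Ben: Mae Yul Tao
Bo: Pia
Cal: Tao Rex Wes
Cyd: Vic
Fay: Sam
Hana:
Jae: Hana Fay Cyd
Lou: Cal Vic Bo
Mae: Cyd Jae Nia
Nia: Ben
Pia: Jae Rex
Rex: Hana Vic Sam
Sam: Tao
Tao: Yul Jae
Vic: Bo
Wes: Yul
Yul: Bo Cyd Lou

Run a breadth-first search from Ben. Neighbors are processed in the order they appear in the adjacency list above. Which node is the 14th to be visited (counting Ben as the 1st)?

Cal

Visit Ben; enqueue Mae, Yul, Tao → queue [Mae, Yul, Tao]
Visit Mae; enqueue Cyd, Jae, Nia → queue [Yul, Tao, Cyd, Jae, Nia]
Visit Yul; enqueue Bo, Lou → queue [Tao, Cyd, Jae, Nia, Bo, Lou]
Visit Tao → queue [Cyd, Jae, Nia, Bo, Lou]
Visit Cyd; enqueue Vic → queue [Jae, Nia, Bo, Lou, Vic]
Visit Jae; enqueue Hana, Fay → queue [Nia, Bo, Lou, Vic, Hana, Fay]
Visit Nia → queue [Bo, Lou, Vic, Hana, Fay]
Visit Bo; enqueue Pia → queue [Lou, Vic, Hana, Fay, Pia]
Visit Lou; enqueue Cal → queue [Vic, Hana, Fay, Pia, Cal]
Visit Vic → queue [Hana, Fay, Pia, Cal]
Visit Hana → queue [Fay, Pia, Cal]
Visit Fay; enqueue Sam → queue [Pia, Cal, Sam]
Visit Pia; enqueue Rex → queue [Cal, Sam, Rex]
Visit Cal; enqueue Wes → queue [Sam, Rex, Wes]
Visit Sam → queue [Rex, Wes]
Visit Rex → queue [Wes]
Visit Wes → queue []

Visit order: Ben, Mae, Yul, Tao, Cyd, Jae, Nia, Bo, Lou, Vic, Hana, Fay, Pia, Cal, Sam, Rex, Wes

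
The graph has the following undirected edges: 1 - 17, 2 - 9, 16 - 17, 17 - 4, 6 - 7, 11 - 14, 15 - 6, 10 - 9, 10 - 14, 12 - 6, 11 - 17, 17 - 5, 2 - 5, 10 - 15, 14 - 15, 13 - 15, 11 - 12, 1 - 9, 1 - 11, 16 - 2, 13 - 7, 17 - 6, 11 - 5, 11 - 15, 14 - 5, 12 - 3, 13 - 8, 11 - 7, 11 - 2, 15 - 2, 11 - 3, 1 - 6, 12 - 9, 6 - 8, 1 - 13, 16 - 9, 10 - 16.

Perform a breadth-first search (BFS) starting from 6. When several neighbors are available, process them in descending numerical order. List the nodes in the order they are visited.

6 → 17 → 15 → 12 → 8 → 7 → 1 → 16 → 11 → 5 → 4 → 14 → 13 → 10 → 2 → 9 → 3

Visit 6; enqueue 17, 15, 12, 8, 7, 1 → queue [17, 15, 12, 8, 7, 1]
Visit 17; enqueue 16, 11, 5, 4 → queue [15, 12, 8, 7, 1, 16, 11, 5, 4]
Visit 15; enqueue 14, 13, 10, 2 → queue [12, 8, 7, 1, 16, 11, 5, 4, 14, 13, 10, 2]
Visit 12; enqueue 9, 3 → queue [8, 7, 1, 16, 11, 5, 4, 14, 13, 10, 2, 9, 3]
Visit 8 → queue [7, 1, 16, 11, 5, 4, 14, 13, 10, 2, 9, 3]
Visit 7 → queue [1, 16, 11, 5, 4, 14, 13, 10, 2, 9, 3]
Visit 1 → queue [16, 11, 5, 4, 14, 13, 10, 2, 9, 3]
Visit 16 → queue [11, 5, 4, 14, 13, 10, 2, 9, 3]
Visit 11 → queue [5, 4, 14, 13, 10, 2, 9, 3]
Visit 5 → queue [4, 14, 13, 10, 2, 9, 3]
Visit 4 → queue [14, 13, 10, 2, 9, 3]
Visit 14 → queue [13, 10, 2, 9, 3]
Visit 13 → queue [10, 2, 9, 3]
Visit 10 → queue [2, 9, 3]
Visit 2 → queue [9, 3]
Visit 9 → queue [3]
Visit 3 → queue []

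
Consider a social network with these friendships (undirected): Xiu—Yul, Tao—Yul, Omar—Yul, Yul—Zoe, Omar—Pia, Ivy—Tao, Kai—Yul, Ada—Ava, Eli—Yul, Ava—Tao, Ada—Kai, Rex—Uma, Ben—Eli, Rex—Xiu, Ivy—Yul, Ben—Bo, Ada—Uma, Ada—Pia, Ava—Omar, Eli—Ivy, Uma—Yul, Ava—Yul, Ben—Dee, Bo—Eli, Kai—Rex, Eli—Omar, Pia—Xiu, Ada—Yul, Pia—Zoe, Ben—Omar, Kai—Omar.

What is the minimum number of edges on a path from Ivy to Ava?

Level 0: Ivy
Level 1: Eli, Tao, Yul
Level 2: Ada, Ava, Ben, Bo, Kai, Omar, Uma, Xiu, Zoe
Level 3: Dee, Pia, Rex
Ava first appears at level 2.

2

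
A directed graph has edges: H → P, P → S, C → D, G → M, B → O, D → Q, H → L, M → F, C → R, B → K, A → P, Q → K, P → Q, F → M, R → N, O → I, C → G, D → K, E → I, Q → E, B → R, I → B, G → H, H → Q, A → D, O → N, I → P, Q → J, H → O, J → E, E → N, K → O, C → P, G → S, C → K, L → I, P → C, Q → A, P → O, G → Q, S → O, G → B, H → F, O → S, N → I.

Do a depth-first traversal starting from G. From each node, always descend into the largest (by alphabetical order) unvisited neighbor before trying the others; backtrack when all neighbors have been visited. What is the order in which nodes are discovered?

G → S → O → N → I → P → Q → K → J → E → A → D → C → R → B → M → F → H → L

Visit G
G → S
S → O
O → N
N → I
I → P
P → Q
Q → K
Q → J
J → E
Q → A
A → D
P → C
C → R
I → B
G → M
M → F
G → H
H → L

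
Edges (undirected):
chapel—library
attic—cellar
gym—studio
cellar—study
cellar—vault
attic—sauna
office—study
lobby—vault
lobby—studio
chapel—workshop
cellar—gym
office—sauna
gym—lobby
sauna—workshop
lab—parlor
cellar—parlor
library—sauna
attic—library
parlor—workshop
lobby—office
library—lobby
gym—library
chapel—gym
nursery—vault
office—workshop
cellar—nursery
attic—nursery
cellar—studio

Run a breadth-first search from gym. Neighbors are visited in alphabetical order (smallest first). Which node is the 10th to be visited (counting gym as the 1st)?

Visit gym; enqueue cellar, chapel, library, lobby, studio → queue [cellar, chapel, library, lobby, studio]
Visit cellar; enqueue attic, nursery, parlor, study, vault → queue [chapel, library, lobby, studio, attic, nursery, parlor, study, vault]
Visit chapel; enqueue workshop → queue [library, lobby, studio, attic, nursery, parlor, study, vault, workshop]
Visit library; enqueue sauna → queue [lobby, studio, attic, nursery, parlor, study, vault, workshop, sauna]
Visit lobby; enqueue office → queue [studio, attic, nursery, parlor, study, vault, workshop, sauna, office]
Visit studio → queue [attic, nursery, parlor, study, vault, workshop, sauna, office]
Visit attic → queue [nursery, parlor, study, vault, workshop, sauna, office]
Visit nursery → queue [parlor, study, vault, workshop, sauna, office]
Visit parlor; enqueue lab → queue [study, vault, workshop, sauna, office, lab]
Visit study → queue [vault, workshop, sauna, office, lab]
Visit vault → queue [workshop, sauna, office, lab]
Visit workshop → queue [sauna, office, lab]
Visit sauna → queue [office, lab]
Visit office → queue [lab]
Visit lab → queue []

Visit order: gym, cellar, chapel, library, lobby, studio, attic, nursery, parlor, study, vault, workshop, sauna, office, lab

study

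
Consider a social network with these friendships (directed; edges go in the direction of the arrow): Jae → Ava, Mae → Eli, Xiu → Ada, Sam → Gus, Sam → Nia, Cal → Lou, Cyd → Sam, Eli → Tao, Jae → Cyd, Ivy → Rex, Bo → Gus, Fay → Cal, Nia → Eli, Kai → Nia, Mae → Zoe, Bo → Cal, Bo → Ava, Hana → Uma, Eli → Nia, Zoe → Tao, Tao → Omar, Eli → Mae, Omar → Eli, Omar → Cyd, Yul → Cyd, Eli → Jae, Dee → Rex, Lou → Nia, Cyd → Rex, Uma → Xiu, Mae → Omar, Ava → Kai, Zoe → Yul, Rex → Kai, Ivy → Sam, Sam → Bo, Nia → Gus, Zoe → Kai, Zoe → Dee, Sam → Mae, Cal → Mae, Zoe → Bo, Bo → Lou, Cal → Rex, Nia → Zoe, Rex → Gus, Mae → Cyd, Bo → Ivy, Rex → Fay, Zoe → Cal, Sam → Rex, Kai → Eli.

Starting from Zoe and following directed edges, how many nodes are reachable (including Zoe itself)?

20

BFS from Zoe visits: Zoe, Bo, Cal, Dee, Kai, Tao, Yul, Ava, Gus, Ivy, Lou, Mae, Rex, Eli, Nia, Omar, Cyd, Sam, Fay, Jae
Reachable nodes: 20 of 24 total.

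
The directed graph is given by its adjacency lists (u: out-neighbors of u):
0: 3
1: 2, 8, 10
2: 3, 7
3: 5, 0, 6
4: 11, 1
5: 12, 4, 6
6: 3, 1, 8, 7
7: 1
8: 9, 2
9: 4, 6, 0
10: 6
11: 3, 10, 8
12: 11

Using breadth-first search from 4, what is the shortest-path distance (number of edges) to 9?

3

Level 0: 4
Level 1: 1, 11
Level 2: 2, 3, 8, 10
Level 3: 0, 5, 6, 7, 9
Level 4: 12
9 first appears at level 3.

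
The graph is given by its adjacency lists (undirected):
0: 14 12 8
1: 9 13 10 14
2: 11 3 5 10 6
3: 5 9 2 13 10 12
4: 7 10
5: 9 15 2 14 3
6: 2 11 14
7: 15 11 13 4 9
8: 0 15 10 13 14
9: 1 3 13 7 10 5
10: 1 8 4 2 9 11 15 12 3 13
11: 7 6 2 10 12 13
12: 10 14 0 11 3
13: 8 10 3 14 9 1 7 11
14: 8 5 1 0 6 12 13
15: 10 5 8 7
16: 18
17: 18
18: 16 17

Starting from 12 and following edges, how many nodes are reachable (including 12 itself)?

BFS from 12 visits: 12, 0, 3, 10, 11, 14, 8, 2, 5, 9, 13, 1, 4, 15, 6, 7
Reachable nodes: 16 of 19 total.

16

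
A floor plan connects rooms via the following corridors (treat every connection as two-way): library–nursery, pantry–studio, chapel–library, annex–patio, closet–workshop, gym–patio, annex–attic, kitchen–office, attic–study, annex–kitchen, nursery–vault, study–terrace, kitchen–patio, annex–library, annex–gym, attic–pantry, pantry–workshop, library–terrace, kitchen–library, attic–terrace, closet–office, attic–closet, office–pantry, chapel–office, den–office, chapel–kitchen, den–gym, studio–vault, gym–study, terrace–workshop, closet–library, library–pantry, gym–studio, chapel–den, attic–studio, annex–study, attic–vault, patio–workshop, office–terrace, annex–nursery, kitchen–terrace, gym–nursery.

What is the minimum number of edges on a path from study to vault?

2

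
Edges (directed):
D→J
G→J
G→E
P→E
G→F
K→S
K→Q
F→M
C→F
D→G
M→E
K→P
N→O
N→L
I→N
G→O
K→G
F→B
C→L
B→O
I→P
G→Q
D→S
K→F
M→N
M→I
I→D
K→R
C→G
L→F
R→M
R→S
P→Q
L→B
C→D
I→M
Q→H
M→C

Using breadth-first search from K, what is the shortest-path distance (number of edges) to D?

4

Level 0: K
Level 1: F, G, P, Q, R, S
Level 2: B, E, H, J, M, O
Level 3: C, I, N
Level 4: D, L
D first appears at level 4.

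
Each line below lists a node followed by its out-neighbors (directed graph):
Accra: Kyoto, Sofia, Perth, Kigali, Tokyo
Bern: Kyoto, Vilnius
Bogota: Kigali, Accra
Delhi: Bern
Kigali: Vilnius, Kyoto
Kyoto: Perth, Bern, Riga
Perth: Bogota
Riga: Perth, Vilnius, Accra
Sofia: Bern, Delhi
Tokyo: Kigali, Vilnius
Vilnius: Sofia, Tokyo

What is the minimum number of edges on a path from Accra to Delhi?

Level 0: Accra
Level 1: Kigali, Kyoto, Perth, Sofia, Tokyo
Level 2: Bern, Bogota, Delhi, Riga, Vilnius
Delhi first appears at level 2.

2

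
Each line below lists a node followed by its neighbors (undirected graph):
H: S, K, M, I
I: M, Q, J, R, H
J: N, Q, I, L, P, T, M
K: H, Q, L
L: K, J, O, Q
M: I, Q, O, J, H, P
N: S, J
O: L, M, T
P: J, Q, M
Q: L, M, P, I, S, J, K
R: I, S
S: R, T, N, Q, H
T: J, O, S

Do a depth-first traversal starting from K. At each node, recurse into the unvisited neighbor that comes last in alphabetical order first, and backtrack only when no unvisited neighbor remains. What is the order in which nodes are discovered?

K, Q, S, T, O, M, P, J, N, L, I, R, H

Visit K
K → Q
Q → S
S → T
T → O
O → M
M → P
P → J
J → N
J → L
J → I
I → R
I → H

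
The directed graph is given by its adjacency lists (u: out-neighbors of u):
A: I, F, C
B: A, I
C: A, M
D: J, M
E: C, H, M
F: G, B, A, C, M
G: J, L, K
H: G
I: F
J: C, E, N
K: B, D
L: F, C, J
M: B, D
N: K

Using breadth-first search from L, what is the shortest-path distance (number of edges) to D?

Level 0: L
Level 1: C, F, J
Level 2: A, B, E, G, M, N
Level 3: D, H, I, K
D first appears at level 3.

3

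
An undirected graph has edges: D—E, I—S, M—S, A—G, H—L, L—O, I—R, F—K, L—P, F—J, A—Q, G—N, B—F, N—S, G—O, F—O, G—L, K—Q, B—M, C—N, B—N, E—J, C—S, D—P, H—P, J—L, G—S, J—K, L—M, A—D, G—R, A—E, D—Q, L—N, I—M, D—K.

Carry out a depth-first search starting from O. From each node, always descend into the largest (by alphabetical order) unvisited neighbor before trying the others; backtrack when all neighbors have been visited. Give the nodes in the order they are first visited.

Visit O
O → L
L → P
P → H
P → D
D → Q
Q → K
K → J
J → F
F → B
B → N
N → S
S → M
M → I
I → R
R → G
G → A
A → E
S → C

O, L, P, H, D, Q, K, J, F, B, N, S, M, I, R, G, A, E, C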